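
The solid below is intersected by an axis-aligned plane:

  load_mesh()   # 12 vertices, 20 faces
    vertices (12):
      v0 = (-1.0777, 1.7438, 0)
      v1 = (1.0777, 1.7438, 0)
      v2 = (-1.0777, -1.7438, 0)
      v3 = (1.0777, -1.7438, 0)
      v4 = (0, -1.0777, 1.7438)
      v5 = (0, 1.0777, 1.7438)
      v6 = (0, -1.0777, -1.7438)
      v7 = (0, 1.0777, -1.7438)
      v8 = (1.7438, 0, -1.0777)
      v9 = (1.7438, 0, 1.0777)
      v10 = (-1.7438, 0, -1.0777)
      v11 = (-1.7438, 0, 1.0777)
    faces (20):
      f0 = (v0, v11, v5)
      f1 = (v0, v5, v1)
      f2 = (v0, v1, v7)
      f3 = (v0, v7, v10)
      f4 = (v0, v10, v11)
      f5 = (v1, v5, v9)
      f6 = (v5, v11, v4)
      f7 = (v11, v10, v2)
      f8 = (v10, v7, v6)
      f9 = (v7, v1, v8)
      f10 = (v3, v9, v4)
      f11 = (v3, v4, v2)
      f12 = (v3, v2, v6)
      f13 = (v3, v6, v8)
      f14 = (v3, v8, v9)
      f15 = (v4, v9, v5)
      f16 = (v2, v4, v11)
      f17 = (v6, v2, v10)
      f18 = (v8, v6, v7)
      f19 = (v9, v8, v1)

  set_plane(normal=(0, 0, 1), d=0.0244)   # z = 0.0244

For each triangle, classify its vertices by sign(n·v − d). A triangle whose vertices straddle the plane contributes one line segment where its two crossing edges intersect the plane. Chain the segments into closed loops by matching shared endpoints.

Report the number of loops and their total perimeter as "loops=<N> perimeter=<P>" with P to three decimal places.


loops=1 perimeter=11.719

Straddling triangles (10 of 20):
  (v0,v11,v5) [-++] → (-1.09278, 1.70432, 0.0244)–(-1.06262, 1.73448, 0.0244)  len=0.0427
  (v0,v5,v1) [-+-] → (-1.06262, 1.73448, 0.0244)–(1.06262, 1.73448, 0.0244)  len=2.1252
  (v0,v10,v11) [--+] → (-1.7438, 0, 0.0244)–(-1.09278, 1.70432, 0.0244)  len=1.8244
  (v1,v5,v9) [-++] → (1.06262, 1.73448, 0.0244)–(1.09278, 1.70432, 0.0244)  len=0.0427
  (v11,v10,v2) [+--] → (-1.7438, 0, 0.0244)–(-1.09278, -1.70432, 0.0244)  len=1.8244
  (v3,v9,v4) [-++] → (1.09278, -1.70432, 0.0244)–(1.06262, -1.73448, 0.0244)  len=0.0427
  (v3,v4,v2) [-+-] → (1.06262, -1.73448, 0.0244)–(-1.06262, -1.73448, 0.0244)  len=2.1252
  (v3,v8,v9) [--+] → (1.7438, 0, 0.0244)–(1.09278, -1.70432, 0.0244)  len=1.8244
  (v2,v4,v11) [-++] → (-1.06262, -1.73448, 0.0244)–(-1.09278, -1.70432, 0.0244)  len=0.0427
  (v9,v8,v1) [+--] → (1.7438, 0, 0.0244)–(1.09278, 1.70432, 0.0244)  len=1.8244

Chained into 1 loop(s):
  loop 1: 10 segments, perimeter = 11.7188
Total perimeter = 11.719


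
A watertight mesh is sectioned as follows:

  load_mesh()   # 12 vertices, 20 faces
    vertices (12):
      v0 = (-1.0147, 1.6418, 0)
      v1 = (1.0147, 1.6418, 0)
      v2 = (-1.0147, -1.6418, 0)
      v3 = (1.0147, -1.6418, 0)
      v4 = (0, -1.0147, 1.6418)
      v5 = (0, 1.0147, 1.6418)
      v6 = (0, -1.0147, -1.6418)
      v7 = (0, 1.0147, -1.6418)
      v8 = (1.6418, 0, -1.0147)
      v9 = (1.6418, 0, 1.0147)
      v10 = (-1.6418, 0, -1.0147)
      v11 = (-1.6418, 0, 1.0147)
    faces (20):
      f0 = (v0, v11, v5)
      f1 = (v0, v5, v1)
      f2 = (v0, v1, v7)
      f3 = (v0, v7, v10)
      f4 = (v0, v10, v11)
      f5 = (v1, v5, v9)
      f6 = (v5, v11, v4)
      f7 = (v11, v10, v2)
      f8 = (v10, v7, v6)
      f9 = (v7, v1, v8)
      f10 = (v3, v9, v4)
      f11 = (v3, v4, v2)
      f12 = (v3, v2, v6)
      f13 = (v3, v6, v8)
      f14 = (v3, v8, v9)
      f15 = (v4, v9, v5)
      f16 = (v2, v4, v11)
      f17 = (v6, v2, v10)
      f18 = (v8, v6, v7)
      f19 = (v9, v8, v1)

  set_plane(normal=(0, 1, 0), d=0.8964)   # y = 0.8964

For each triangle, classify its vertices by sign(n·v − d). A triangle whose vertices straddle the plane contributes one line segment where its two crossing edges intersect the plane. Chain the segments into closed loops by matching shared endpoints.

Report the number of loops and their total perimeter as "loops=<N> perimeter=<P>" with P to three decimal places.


Straddling triangles (10 of 20):
  (v0,v11,v5) [+-+] → (-1.29941, 0.8964, 0.460688)–(-0.191411, 0.8964, 1.56869)  len=1.5669
  (v0,v7,v10) [++-] → (-0.191411, 0.8964, -1.56869)–(-1.29941, 0.8964, -0.460688)  len=1.5669
  (v0,v10,v11) [+--] → (-1.29941, 0.8964, -0.460688)–(-1.29941, 0.8964, 0.460688)  len=0.9214
  (v1,v5,v9) [++-] → (0.191411, 0.8964, 1.56869)–(1.29941, 0.8964, 0.460688)  len=1.5669
  (v5,v11,v4) [+--] → (-0.191411, 0.8964, 1.56869)–(0, 0.8964, 1.6418)  len=0.2049
  (v10,v7,v6) [-+-] → (-0.191411, 0.8964, -1.56869)–(0, 0.8964, -1.6418)  len=0.2049
  (v7,v1,v8) [++-] → (1.29941, 0.8964, -0.460688)–(0.191411, 0.8964, -1.56869)  len=1.5669
  (v4,v9,v5) [--+] → (0.191411, 0.8964, 1.56869)–(0, 0.8964, 1.6418)  len=0.2049
  (v8,v6,v7) [--+] → (0, 0.8964, -1.6418)–(0.191411, 0.8964, -1.56869)  len=0.2049
  (v9,v8,v1) [--+] → (1.29941, 0.8964, -0.460688)–(1.29941, 0.8964, 0.460688)  len=0.9214

Chained into 1 loop(s):
  loop 1: 10 segments, perimeter = 8.9301
Total perimeter = 8.930

loops=1 perimeter=8.930


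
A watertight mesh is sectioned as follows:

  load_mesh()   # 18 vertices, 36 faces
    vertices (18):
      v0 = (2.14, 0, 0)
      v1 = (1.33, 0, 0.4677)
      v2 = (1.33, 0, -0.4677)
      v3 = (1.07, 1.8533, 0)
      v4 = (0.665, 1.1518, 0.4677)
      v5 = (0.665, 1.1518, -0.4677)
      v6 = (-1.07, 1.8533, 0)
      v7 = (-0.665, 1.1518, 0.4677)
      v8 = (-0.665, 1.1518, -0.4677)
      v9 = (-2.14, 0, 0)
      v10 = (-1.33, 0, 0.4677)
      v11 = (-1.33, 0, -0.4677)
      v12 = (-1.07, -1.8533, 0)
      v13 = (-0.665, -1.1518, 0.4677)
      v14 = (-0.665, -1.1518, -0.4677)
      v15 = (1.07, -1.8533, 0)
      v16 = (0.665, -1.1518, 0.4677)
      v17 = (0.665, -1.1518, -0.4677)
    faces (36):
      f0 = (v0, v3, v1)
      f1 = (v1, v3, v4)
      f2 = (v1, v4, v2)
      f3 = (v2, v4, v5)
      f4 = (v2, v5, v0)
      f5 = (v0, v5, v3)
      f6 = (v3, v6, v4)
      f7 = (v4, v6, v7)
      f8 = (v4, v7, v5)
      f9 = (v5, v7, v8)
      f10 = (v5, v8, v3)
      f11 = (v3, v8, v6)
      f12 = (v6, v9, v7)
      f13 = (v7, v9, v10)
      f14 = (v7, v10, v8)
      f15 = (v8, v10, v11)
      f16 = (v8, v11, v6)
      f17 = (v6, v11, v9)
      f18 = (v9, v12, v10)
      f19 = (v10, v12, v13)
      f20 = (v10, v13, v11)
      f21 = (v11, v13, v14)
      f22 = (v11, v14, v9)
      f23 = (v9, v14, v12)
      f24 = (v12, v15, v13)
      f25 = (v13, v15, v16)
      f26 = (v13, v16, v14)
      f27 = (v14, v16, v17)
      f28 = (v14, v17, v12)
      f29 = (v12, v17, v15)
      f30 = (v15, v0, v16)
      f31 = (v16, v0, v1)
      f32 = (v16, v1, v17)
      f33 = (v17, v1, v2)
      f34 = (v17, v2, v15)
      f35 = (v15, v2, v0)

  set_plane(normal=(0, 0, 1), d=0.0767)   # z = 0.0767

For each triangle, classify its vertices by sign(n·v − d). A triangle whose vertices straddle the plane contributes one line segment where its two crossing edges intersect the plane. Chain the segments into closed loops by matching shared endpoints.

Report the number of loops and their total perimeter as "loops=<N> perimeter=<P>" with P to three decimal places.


Straddling triangles (24 of 36):
  (v0,v3,v1) [--+] → (1.11264, 1.54937, 0.0767)–(2.00716, 0, 0.0767)  len=1.7891
  (v1,v3,v4) [+-+] → (1.11264, 1.54937, 0.0767)–(1.00358, 1.73826, 0.0767)  len=0.2181
  (v1,v4,v2) [++-] → (0.942972, 0.670344, 0.0767)–(1.33, 0, 0.0767)  len=0.7740
  (v2,v4,v5) [-+-] → (0.942972, 0.670344, 0.0767)–(0.665, 1.1518, 0.0767)  len=0.5559
  (v3,v6,v4) [--+] → (-0.78547, 1.73826, 0.0767)–(1.00358, 1.73826, 0.0767)  len=1.7891
  (v4,v6,v7) [+-+] → (-0.78547, 1.73826, 0.0767)–(-1.00358, 1.73826, 0.0767)  len=0.2181
  (v4,v7,v5) [++-] → (-0.109056, 1.1518, 0.0767)–(0.665, 1.1518, 0.0767)  len=0.7741
  (v5,v7,v8) [-+-] → (-0.109056, 1.1518, 0.0767)–(-0.665, 1.1518, 0.0767)  len=0.5559
  (v6,v9,v7) [--+] → (-1.89811, 0.188888, 0.0767)–(-1.00358, 1.73826, 0.0767)  len=1.7891
  (v7,v9,v10) [+-+] → (-1.89811, 0.188888, 0.0767)–(-2.00716, 0, 0.0767)  len=0.2181
  (v7,v10,v8) [++-] → (-1.05203, 0.481456, 0.0767)–(-0.665, 1.1518, 0.0767)  len=0.7740
  (v8,v10,v11) [-+-] → (-1.05203, 0.481456, 0.0767)–(-1.33, 0, 0.0767)  len=0.5559
  (v9,v12,v10) [--+] → (-1.11264, -1.54937, 0.0767)–(-2.00716, 0, 0.0767)  len=1.7891
  (v10,v12,v13) [+-+] → (-1.11264, -1.54937, 0.0767)–(-1.00358, -1.73826, 0.0767)  len=0.2181
  (v10,v13,v11) [++-] → (-0.942972, -0.670344, 0.0767)–(-1.33, 0, 0.0767)  len=0.7740
  (v11,v13,v14) [-+-] → (-0.942972, -0.670344, 0.0767)–(-0.665, -1.1518, 0.0767)  len=0.5559
  (v12,v15,v13) [--+] → (0.78547, -1.73826, 0.0767)–(-1.00358, -1.73826, 0.0767)  len=1.7891
  (v13,v15,v16) [+-+] → (0.78547, -1.73826, 0.0767)–(1.00358, -1.73826, 0.0767)  len=0.2181
  (v13,v16,v14) [++-] → (0.109056, -1.1518, 0.0767)–(-0.665, -1.1518, 0.0767)  len=0.7741
  (v14,v16,v17) [-+-] → (0.109056, -1.1518, 0.0767)–(0.665, -1.1518, 0.0767)  len=0.5559
  (v15,v0,v16) [--+] → (1.89811, -0.188888, 0.0767)–(1.00358, -1.73826, 0.0767)  len=1.7891
  (v16,v0,v1) [+-+] → (1.89811, -0.188888, 0.0767)–(2.00716, 0, 0.0767)  len=0.2181
  (v16,v1,v17) [++-] → (1.05203, -0.481456, 0.0767)–(0.665, -1.1518, 0.0767)  len=0.7740
  (v17,v1,v2) [-+-] → (1.05203, -0.481456, 0.0767)–(1.33, 0, 0.0767)  len=0.5559

Chained into 2 loop(s):
  loop 1: 12 segments, perimeter = 12.0430
  loop 2: 12 segments, perimeter = 7.9800
Total perimeter = 20.023

loops=2 perimeter=20.023


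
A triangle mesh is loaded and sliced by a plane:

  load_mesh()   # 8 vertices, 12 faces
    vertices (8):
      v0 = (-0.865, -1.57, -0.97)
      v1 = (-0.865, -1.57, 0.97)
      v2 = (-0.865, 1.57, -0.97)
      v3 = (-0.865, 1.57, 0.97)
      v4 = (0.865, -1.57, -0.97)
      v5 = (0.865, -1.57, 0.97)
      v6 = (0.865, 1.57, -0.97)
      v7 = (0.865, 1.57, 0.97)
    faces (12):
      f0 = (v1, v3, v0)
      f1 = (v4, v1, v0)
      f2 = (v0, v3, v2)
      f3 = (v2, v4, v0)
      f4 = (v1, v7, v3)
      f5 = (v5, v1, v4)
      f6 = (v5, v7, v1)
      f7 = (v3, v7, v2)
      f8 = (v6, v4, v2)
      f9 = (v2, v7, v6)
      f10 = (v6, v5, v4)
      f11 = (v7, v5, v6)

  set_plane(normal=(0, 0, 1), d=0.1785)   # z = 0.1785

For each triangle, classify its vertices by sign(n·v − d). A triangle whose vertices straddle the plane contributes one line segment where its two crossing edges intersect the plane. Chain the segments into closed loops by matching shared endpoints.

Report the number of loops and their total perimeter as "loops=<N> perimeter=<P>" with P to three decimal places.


loops=1 perimeter=9.740

Straddling triangles (8 of 12):
  (v1,v3,v0) [++-] → (-0.865, 0.288912, 0.1785)–(-0.865, -1.57, 0.1785)  len=1.8589
  (v4,v1,v0) [-+-] → (-0.159178, -1.57, 0.1785)–(-0.865, -1.57, 0.1785)  len=0.7058
  (v0,v3,v2) [-+-] → (-0.865, 0.288912, 0.1785)–(-0.865, 1.57, 0.1785)  len=1.2811
  (v5,v1,v4) [++-] → (-0.159178, -1.57, 0.1785)–(0.865, -1.57, 0.1785)  len=1.0242
  (v3,v7,v2) [++-] → (0.159178, 1.57, 0.1785)–(-0.865, 1.57, 0.1785)  len=1.0242
  (v2,v7,v6) [-+-] → (0.159178, 1.57, 0.1785)–(0.865, 1.57, 0.1785)  len=0.7058
  (v6,v5,v4) [-+-] → (0.865, -0.288912, 0.1785)–(0.865, -1.57, 0.1785)  len=1.2811
  (v7,v5,v6) [++-] → (0.865, -0.288912, 0.1785)–(0.865, 1.57, 0.1785)  len=1.8589

Chained into 1 loop(s):
  loop 1: 8 segments, perimeter = 9.7400
Total perimeter = 9.740


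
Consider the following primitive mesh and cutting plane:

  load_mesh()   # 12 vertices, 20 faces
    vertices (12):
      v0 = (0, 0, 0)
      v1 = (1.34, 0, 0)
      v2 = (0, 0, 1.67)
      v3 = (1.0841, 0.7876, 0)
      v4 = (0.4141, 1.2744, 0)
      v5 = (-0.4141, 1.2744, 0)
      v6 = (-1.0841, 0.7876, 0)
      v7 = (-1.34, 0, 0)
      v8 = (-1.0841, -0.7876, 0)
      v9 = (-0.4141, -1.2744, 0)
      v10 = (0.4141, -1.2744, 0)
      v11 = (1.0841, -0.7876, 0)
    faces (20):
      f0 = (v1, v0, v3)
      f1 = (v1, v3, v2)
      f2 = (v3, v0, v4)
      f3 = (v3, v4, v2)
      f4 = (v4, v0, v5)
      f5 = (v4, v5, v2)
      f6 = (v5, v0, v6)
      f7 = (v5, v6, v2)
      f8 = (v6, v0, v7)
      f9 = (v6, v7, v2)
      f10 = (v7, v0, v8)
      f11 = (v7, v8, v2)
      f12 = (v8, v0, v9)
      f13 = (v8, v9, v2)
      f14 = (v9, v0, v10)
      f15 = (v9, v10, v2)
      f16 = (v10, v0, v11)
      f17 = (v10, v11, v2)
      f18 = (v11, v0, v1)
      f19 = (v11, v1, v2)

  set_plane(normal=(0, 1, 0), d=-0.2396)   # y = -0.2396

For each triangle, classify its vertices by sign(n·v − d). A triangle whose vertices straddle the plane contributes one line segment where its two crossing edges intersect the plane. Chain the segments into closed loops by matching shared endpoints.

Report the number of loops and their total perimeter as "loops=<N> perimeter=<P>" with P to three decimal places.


loops=1 perimeter=6.296

Straddling triangles (10 of 20):
  (v7,v0,v8) [++-] → (-0.3298, -0.2396, 0)–(-1.26215, -0.2396, 0)  len=0.9324
  (v7,v8,v2) [+-+] → (-1.26215, -0.2396, 0)–(-0.3298, -0.2396, 1.16196)  len=1.4898
  (v8,v0,v9) [-+-] → (-0.3298, -0.2396, 0)–(-0.077855, -0.2396, 0)  len=0.2519
  (v8,v9,v2) [--+] → (-0.077855, -0.2396, 1.35602)–(-0.3298, -0.2396, 1.16196)  len=0.3180
  (v9,v0,v10) [-+-] → (-0.077855, -0.2396, 0)–(0.077855, -0.2396, 0)  len=0.1557
  (v9,v10,v2) [--+] → (0.077855, -0.2396, 1.35602)–(-0.077855, -0.2396, 1.35602)  len=0.1557
  (v10,v0,v11) [-+-] → (0.077855, -0.2396, 0)–(0.3298, -0.2396, 0)  len=0.2519
  (v10,v11,v2) [--+] → (0.3298, -0.2396, 1.16196)–(0.077855, -0.2396, 1.35602)  len=0.3180
  (v11,v0,v1) [-++] → (0.3298, -0.2396, 0)–(1.26215, -0.2396, 0)  len=0.9324
  (v11,v1,v2) [-++] → (1.26215, -0.2396, 0)–(0.3298, -0.2396, 1.16196)  len=1.4898

Chained into 1 loop(s):
  loop 1: 10 segments, perimeter = 6.2956
Total perimeter = 6.296


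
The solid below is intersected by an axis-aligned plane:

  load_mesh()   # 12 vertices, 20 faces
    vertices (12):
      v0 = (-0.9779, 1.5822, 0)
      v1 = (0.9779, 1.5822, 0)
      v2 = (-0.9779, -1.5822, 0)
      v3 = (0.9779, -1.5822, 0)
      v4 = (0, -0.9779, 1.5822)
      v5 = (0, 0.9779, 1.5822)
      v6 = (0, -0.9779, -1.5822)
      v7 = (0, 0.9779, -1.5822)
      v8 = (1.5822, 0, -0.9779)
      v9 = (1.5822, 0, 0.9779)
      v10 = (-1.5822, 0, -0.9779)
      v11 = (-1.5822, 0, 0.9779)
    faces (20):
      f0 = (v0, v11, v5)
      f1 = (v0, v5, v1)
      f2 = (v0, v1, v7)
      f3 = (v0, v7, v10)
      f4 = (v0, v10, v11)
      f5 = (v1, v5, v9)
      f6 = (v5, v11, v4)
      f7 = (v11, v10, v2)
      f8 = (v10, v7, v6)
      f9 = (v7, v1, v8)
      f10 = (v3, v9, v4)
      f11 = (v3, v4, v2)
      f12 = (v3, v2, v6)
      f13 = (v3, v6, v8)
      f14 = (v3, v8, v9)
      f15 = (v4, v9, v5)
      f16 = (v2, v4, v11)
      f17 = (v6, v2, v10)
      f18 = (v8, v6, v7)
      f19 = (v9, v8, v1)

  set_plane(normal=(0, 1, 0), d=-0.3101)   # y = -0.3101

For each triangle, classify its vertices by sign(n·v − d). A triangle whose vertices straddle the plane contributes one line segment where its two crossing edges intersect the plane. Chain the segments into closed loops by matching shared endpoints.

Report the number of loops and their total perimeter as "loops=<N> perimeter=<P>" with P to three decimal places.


Straddling triangles (10 of 20):
  (v5,v11,v4) [++-] → (-1.08047, -0.3101, 1.16953)–(0, -0.3101, 1.5822)  len=1.1566
  (v11,v10,v2) [++-] → (-1.46376, -0.3101, -0.786239)–(-1.46376, -0.3101, 0.786239)  len=1.5725
  (v10,v7,v6) [++-] → (0, -0.3101, -1.5822)–(-1.08047, -0.3101, -1.16953)  len=1.1566
  (v3,v9,v4) [-+-] → (1.46376, -0.3101, 0.786239)–(1.08047, -0.3101, 1.16953)  len=0.5421
  (v3,v6,v8) [--+] → (1.08047, -0.3101, -1.16953)–(1.46376, -0.3101, -0.786239)  len=0.5421
  (v3,v8,v9) [-++] → (1.46376, -0.3101, -0.786239)–(1.46376, -0.3101, 0.786239)  len=1.5725
  (v4,v9,v5) [-++] → (1.08047, -0.3101, 1.16953)–(0, -0.3101, 1.5822)  len=1.1566
  (v2,v4,v11) [--+] → (-1.08047, -0.3101, 1.16953)–(-1.46376, -0.3101, 0.786239)  len=0.5421
  (v6,v2,v10) [--+] → (-1.46376, -0.3101, -0.786239)–(-1.08047, -0.3101, -1.16953)  len=0.5421
  (v8,v6,v7) [+-+] → (1.08047, -0.3101, -1.16953)–(0, -0.3101, -1.5822)  len=1.1566

Chained into 1 loop(s):
  loop 1: 10 segments, perimeter = 9.9396
Total perimeter = 9.940

loops=1 perimeter=9.940


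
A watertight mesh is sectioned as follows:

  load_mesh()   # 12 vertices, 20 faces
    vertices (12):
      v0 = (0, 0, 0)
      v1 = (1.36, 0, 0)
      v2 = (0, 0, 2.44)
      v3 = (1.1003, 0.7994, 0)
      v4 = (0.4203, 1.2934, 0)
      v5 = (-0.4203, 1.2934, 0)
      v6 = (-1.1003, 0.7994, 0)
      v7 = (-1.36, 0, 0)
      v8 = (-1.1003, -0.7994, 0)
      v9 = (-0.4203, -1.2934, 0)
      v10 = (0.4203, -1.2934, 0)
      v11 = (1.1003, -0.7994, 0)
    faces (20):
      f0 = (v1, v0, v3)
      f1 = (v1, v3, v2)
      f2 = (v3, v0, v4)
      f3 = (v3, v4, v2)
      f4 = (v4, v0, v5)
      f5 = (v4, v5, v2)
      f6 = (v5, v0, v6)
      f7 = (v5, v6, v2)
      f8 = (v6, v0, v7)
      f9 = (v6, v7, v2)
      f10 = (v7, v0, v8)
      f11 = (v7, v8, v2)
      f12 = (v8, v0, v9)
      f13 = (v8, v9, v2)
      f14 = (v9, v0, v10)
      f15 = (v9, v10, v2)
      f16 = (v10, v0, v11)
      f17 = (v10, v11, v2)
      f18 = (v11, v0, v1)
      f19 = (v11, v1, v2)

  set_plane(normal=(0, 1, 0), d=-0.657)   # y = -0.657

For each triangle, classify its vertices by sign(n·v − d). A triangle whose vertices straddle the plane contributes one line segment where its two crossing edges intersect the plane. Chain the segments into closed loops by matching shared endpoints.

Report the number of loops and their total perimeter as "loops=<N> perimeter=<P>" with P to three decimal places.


loops=1 perimeter=5.778

Straddling triangles (10 of 20):
  (v7,v0,v8) [++-] → (-0.9043, -0.657, 0)–(-1.14656, -0.657, 0)  len=0.2423
  (v7,v8,v2) [+-+] → (-1.14656, -0.657, 0)–(-0.9043, -0.657, 0.434646)  len=0.4976
  (v8,v0,v9) [-+-] → (-0.9043, -0.657, 0)–(-0.213497, -0.657, 0)  len=0.6908
  (v8,v9,v2) [--+] → (-0.213497, -0.657, 1.20057)–(-0.9043, -0.657, 0.434646)  len=1.0314
  (v9,v0,v10) [-+-] → (-0.213497, -0.657, 0)–(0.213497, -0.657, 0)  len=0.4270
  (v9,v10,v2) [--+] → (0.213497, -0.657, 1.20057)–(-0.213497, -0.657, 1.20057)  len=0.4270
  (v10,v0,v11) [-+-] → (0.213497, -0.657, 0)–(0.9043, -0.657, 0)  len=0.6908
  (v10,v11,v2) [--+] → (0.9043, -0.657, 0.434646)–(0.213497, -0.657, 1.20057)  len=1.0314
  (v11,v0,v1) [-++] → (0.9043, -0.657, 0)–(1.14656, -0.657, 0)  len=0.2423
  (v11,v1,v2) [-++] → (1.14656, -0.657, 0)–(0.9043, -0.657, 0.434646)  len=0.4976

Chained into 1 loop(s):
  loop 1: 10 segments, perimeter = 5.7782
Total perimeter = 5.778


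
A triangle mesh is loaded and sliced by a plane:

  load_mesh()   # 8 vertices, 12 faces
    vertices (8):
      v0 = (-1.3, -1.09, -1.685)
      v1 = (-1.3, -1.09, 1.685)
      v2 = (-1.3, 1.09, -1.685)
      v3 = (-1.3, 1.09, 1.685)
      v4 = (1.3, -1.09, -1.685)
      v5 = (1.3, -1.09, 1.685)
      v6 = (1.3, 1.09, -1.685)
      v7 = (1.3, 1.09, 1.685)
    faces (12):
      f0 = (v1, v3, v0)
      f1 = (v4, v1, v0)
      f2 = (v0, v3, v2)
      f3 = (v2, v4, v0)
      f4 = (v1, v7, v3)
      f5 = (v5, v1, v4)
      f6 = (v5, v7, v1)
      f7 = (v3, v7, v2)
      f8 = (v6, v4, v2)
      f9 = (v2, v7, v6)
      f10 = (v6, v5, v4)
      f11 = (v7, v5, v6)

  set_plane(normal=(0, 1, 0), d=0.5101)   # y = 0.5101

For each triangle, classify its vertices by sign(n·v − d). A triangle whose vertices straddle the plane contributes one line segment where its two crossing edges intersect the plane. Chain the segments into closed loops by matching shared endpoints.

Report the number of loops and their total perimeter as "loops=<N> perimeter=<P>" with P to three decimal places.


loops=1 perimeter=11.940

Straddling triangles (8 of 12):
  (v1,v3,v0) [-+-] → (-1.3, 0.5101, 1.685)–(-1.3, 0.5101, 0.788549)  len=0.8965
  (v0,v3,v2) [-++] → (-1.3, 0.5101, 0.788549)–(-1.3, 0.5101, -1.685)  len=2.4735
  (v2,v4,v0) [+--] → (-0.608376, 0.5101, -1.685)–(-1.3, 0.5101, -1.685)  len=0.6916
  (v1,v7,v3) [-++] → (0.608376, 0.5101, 1.685)–(-1.3, 0.5101, 1.685)  len=1.9084
  (v5,v7,v1) [-+-] → (1.3, 0.5101, 1.685)–(0.608376, 0.5101, 1.685)  len=0.6916
  (v6,v4,v2) [+-+] → (1.3, 0.5101, -1.685)–(-0.608376, 0.5101, -1.685)  len=1.9084
  (v6,v5,v4) [+--] → (1.3, 0.5101, -0.788549)–(1.3, 0.5101, -1.685)  len=0.8965
  (v7,v5,v6) [+-+] → (1.3, 0.5101, 1.685)–(1.3, 0.5101, -0.788549)  len=2.4735

Chained into 1 loop(s):
  loop 1: 8 segments, perimeter = 11.9400
Total perimeter = 11.940


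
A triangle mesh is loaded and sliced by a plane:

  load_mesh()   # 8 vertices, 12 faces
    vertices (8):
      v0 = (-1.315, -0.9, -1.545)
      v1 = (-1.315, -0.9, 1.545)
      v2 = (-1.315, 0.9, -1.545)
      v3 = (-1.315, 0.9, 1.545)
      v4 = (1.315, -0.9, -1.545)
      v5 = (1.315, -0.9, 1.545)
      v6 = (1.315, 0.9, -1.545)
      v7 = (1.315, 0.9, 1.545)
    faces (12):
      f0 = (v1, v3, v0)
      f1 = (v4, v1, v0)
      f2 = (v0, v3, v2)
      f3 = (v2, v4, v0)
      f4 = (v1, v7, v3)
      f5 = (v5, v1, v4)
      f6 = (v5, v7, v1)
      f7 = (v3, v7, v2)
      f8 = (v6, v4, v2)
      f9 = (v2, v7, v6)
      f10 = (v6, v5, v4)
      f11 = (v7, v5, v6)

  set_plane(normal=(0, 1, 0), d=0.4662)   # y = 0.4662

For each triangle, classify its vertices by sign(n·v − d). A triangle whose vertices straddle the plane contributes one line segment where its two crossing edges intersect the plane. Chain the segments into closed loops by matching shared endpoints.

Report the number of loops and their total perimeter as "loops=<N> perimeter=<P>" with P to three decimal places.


loops=1 perimeter=11.440

Straddling triangles (8 of 12):
  (v1,v3,v0) [-+-] → (-1.315, 0.4662, 1.545)–(-1.315, 0.4662, 0.80031)  len=0.7447
  (v0,v3,v2) [-++] → (-1.315, 0.4662, 0.80031)–(-1.315, 0.4662, -1.545)  len=2.3453
  (v2,v4,v0) [+--] → (-0.68117, 0.4662, -1.545)–(-1.315, 0.4662, -1.545)  len=0.6338
  (v1,v7,v3) [-++] → (0.68117, 0.4662, 1.545)–(-1.315, 0.4662, 1.545)  len=1.9962
  (v5,v7,v1) [-+-] → (1.315, 0.4662, 1.545)–(0.68117, 0.4662, 1.545)  len=0.6338
  (v6,v4,v2) [+-+] → (1.315, 0.4662, -1.545)–(-0.68117, 0.4662, -1.545)  len=1.9962
  (v6,v5,v4) [+--] → (1.315, 0.4662, -0.80031)–(1.315, 0.4662, -1.545)  len=0.7447
  (v7,v5,v6) [+-+] → (1.315, 0.4662, 1.545)–(1.315, 0.4662, -0.80031)  len=2.3453

Chained into 1 loop(s):
  loop 1: 8 segments, perimeter = 11.4400
Total perimeter = 11.440


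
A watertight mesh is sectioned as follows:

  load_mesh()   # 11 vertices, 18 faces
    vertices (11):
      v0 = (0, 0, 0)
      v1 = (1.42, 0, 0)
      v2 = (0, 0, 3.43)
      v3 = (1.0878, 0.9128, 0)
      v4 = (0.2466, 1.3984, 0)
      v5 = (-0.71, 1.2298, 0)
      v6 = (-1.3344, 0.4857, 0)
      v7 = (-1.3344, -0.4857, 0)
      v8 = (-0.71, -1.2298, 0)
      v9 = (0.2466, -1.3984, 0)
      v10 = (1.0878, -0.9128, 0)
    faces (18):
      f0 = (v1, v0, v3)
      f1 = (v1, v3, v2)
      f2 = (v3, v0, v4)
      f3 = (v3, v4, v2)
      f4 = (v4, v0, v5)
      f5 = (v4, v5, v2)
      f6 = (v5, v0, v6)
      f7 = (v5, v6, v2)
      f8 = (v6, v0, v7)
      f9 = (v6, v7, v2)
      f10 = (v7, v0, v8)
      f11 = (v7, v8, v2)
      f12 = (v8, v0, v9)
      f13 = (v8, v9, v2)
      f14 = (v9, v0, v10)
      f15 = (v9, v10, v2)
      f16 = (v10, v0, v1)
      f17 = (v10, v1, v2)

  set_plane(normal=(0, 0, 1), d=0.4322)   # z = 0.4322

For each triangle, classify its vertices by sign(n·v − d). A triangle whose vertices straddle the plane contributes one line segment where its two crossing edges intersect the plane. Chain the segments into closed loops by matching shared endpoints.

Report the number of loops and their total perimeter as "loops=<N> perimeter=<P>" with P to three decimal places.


Straddling triangles (9 of 18):
  (v1,v3,v2) [--+] → (0.950731, 0.797782, 0.4322)–(1.24107, 0, 0.4322)  len=0.8490
  (v3,v4,v2) [--+] → (0.215527, 1.22219, 0.4322)–(0.950731, 0.797782, 0.4322)  len=0.8489
  (v4,v5,v2) [--+] → (-0.620536, 1.07484, 0.4322)–(0.215527, 1.22219, 0.4322)  len=0.8489
  (v5,v6,v2) [--+] → (-1.16626, 0.424499, 0.4322)–(-0.620536, 1.07484, 0.4322)  len=0.8490
  (v6,v7,v2) [--+] → (-1.16626, -0.424499, 0.4322)–(-1.16626, 0.424499, 0.4322)  len=0.8490
  (v7,v8,v2) [--+] → (-0.620536, -1.07484, 0.4322)–(-1.16626, -0.424499, 0.4322)  len=0.8490
  (v8,v9,v2) [--+] → (0.215527, -1.22219, 0.4322)–(-0.620536, -1.07484, 0.4322)  len=0.8489
  (v9,v10,v2) [--+] → (0.950731, -0.797782, 0.4322)–(0.215527, -1.22219, 0.4322)  len=0.8489
  (v10,v1,v2) [--+] → (1.24107, 0, 0.4322)–(0.950731, -0.797782, 0.4322)  len=0.8490

Chained into 1 loop(s):
  loop 1: 9 segments, perimeter = 7.6406
Total perimeter = 7.641

loops=1 perimeter=7.641


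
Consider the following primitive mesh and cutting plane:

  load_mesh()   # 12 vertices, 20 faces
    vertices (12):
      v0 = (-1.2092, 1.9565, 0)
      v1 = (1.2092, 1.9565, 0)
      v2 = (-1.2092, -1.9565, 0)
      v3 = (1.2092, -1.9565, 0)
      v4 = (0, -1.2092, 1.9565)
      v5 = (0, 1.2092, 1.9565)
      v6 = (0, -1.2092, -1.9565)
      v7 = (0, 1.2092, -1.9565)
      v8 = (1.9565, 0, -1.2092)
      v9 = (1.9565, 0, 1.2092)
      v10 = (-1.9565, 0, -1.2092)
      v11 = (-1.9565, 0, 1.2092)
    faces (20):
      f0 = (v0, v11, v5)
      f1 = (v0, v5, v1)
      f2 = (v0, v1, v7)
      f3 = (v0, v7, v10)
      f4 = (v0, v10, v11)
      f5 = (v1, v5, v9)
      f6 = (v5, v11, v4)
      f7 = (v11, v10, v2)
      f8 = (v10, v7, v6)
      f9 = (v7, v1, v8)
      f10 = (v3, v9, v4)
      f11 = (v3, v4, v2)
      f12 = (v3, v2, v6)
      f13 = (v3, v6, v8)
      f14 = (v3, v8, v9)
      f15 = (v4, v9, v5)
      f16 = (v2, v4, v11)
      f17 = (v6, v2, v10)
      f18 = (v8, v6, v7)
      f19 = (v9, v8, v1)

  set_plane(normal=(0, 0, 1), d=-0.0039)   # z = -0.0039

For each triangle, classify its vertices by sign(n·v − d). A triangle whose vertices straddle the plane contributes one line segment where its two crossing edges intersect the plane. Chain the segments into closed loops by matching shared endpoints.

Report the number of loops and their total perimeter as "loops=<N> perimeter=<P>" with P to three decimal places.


loops=1 perimeter=13.205

Straddling triangles (10 of 20):
  (v0,v1,v7) [++-] → (1.20679, 1.95501, -0.0039)–(-1.20679, 1.95501, -0.0039)  len=2.4136
  (v0,v7,v10) [+--] → (-1.20679, 1.95501, -0.0039)–(-1.21161, 1.95019, -0.0039)  len=0.0068
  (v0,v10,v11) [+-+] → (-1.21161, 1.95019, -0.0039)–(-1.9565, 0, -0.0039)  len=2.0876
  (v11,v10,v2) [+-+] → (-1.9565, 0, -0.0039)–(-1.21161, -1.95019, -0.0039)  len=2.0876
  (v7,v1,v8) [-+-] → (1.20679, 1.95501, -0.0039)–(1.21161, 1.95019, -0.0039)  len=0.0068
  (v3,v2,v6) [++-] → (-1.20679, -1.95501, -0.0039)–(1.20679, -1.95501, -0.0039)  len=2.4136
  (v3,v6,v8) [+--] → (1.20679, -1.95501, -0.0039)–(1.21161, -1.95019, -0.0039)  len=0.0068
  (v3,v8,v9) [+-+] → (1.21161, -1.95019, -0.0039)–(1.9565, 0, -0.0039)  len=2.0876
  (v6,v2,v10) [-+-] → (-1.20679, -1.95501, -0.0039)–(-1.21161, -1.95019, -0.0039)  len=0.0068
  (v9,v8,v1) [+-+] → (1.9565, 0, -0.0039)–(1.21161, 1.95019, -0.0039)  len=2.0876

Chained into 1 loop(s):
  loop 1: 10 segments, perimeter = 13.2049
Total perimeter = 13.205


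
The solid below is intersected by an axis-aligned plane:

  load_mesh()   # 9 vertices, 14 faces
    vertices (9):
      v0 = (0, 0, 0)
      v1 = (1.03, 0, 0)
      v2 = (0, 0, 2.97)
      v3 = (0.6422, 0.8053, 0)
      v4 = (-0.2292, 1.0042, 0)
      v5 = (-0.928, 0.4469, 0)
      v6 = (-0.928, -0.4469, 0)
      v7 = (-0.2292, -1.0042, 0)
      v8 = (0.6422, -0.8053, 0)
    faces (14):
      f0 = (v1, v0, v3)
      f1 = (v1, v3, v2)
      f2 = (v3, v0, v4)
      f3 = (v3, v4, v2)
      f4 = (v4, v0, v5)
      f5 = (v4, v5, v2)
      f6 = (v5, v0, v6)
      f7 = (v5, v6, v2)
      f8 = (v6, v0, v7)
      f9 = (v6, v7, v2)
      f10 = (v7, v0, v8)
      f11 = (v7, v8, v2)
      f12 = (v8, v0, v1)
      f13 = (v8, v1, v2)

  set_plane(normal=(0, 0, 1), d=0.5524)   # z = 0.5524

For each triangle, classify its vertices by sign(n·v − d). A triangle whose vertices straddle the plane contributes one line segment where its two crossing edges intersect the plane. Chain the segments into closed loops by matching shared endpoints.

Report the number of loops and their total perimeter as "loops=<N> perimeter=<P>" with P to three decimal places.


loops=1 perimeter=5.093

Straddling triangles (7 of 14):
  (v1,v3,v2) [--+] → (0.522755, 0.65552, 0.5524)–(0.838427, 0, 0.5524)  len=0.7276
  (v3,v4,v2) [--+] → (-0.18657, 0.817426, 0.5524)–(0.522755, 0.65552, 0.5524)  len=0.7276
  (v4,v5,v2) [--+] → (-0.755398, 0.36378, 0.5524)–(-0.18657, 0.817426, 0.5524)  len=0.7276
  (v5,v6,v2) [--+] → (-0.755398, -0.36378, 0.5524)–(-0.755398, 0.36378, 0.5524)  len=0.7276
  (v6,v7,v2) [--+] → (-0.18657, -0.817426, 0.5524)–(-0.755398, -0.36378, 0.5524)  len=0.7276
  (v7,v8,v2) [--+] → (0.522755, -0.65552, 0.5524)–(-0.18657, -0.817426, 0.5524)  len=0.7276
  (v8,v1,v2) [--+] → (0.838427, 0, 0.5524)–(0.522755, -0.65552, 0.5524)  len=0.7276

Chained into 1 loop(s):
  loop 1: 7 segments, perimeter = 5.0930
Total perimeter = 5.093


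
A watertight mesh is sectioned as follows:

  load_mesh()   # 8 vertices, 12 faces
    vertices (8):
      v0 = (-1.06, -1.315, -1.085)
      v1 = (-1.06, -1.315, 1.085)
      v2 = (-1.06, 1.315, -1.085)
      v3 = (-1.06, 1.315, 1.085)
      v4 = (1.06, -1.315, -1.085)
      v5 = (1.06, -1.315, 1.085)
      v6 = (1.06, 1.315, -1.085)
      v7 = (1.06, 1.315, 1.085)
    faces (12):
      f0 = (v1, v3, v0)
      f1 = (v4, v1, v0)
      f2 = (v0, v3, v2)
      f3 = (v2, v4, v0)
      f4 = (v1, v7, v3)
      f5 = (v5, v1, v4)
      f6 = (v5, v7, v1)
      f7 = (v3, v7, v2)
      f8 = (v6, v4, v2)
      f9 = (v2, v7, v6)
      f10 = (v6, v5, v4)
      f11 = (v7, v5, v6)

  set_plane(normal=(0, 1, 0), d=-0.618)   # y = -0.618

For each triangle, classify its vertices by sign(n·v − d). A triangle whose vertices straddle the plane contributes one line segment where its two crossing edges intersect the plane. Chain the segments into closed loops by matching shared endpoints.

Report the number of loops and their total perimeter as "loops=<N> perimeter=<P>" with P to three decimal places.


Straddling triangles (8 of 12):
  (v1,v3,v0) [-+-] → (-1.06, -0.618, 1.085)–(-1.06, -0.618, -0.509909)  len=1.5949
  (v0,v3,v2) [-++] → (-1.06, -0.618, -0.509909)–(-1.06, -0.618, -1.085)  len=0.5751
  (v2,v4,v0) [+--] → (0.49816, -0.618, -1.085)–(-1.06, -0.618, -1.085)  len=1.5582
  (v1,v7,v3) [-++] → (-0.49816, -0.618, 1.085)–(-1.06, -0.618, 1.085)  len=0.5618
  (v5,v7,v1) [-+-] → (1.06, -0.618, 1.085)–(-0.49816, -0.618, 1.085)  len=1.5582
  (v6,v4,v2) [+-+] → (1.06, -0.618, -1.085)–(0.49816, -0.618, -1.085)  len=0.5618
  (v6,v5,v4) [+--] → (1.06, -0.618, 0.509909)–(1.06, -0.618, -1.085)  len=1.5949
  (v7,v5,v6) [+-+] → (1.06, -0.618, 1.085)–(1.06, -0.618, 0.509909)  len=0.5751

Chained into 1 loop(s):
  loop 1: 8 segments, perimeter = 8.5800
Total perimeter = 8.580

loops=1 perimeter=8.580


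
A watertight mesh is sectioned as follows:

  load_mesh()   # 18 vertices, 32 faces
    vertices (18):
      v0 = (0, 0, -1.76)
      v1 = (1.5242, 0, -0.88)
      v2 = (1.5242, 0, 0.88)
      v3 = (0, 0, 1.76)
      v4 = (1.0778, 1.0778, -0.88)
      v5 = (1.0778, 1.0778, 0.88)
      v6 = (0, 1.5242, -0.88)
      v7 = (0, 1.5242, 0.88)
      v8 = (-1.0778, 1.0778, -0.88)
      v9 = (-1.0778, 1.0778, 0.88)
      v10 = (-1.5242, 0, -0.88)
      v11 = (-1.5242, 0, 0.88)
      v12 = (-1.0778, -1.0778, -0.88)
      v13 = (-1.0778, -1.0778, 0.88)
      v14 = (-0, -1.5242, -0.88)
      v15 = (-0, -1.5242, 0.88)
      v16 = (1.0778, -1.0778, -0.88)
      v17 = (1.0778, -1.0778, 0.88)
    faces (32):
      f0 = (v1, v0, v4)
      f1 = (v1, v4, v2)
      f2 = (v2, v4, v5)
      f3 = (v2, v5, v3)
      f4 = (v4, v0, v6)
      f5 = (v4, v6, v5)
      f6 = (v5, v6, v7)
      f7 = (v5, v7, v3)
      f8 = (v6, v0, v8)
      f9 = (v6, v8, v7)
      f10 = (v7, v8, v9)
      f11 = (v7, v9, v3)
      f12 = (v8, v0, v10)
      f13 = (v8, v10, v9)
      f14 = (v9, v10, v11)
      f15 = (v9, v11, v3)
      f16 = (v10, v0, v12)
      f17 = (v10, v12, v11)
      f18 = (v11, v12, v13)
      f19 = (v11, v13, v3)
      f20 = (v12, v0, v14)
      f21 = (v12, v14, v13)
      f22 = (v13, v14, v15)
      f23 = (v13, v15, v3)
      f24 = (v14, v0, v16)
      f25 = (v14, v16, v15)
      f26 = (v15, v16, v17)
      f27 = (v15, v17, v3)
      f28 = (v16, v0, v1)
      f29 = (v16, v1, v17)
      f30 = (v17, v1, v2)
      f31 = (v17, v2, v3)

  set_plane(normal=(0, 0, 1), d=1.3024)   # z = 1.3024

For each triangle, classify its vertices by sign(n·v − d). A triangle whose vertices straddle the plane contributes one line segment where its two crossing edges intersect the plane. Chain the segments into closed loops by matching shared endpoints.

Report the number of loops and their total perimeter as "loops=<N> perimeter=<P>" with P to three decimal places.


Straddling triangles (8 of 32):
  (v2,v5,v3) [--+] → (0.560456, 0.560456, 1.3024)–(0.792584, 0, 1.3024)  len=0.6066
  (v5,v7,v3) [--+] → (0, 0.792584, 1.3024)–(0.560456, 0.560456, 1.3024)  len=0.6066
  (v7,v9,v3) [--+] → (-0.560456, 0.560456, 1.3024)–(0, 0.792584, 1.3024)  len=0.6066
  (v9,v11,v3) [--+] → (-0.792584, 0, 1.3024)–(-0.560456, 0.560456, 1.3024)  len=0.6066
  (v11,v13,v3) [--+] → (-0.560456, -0.560456, 1.3024)–(-0.792584, 0, 1.3024)  len=0.6066
  (v13,v15,v3) [--+] → (0, -0.792584, 1.3024)–(-0.560456, -0.560456, 1.3024)  len=0.6066
  (v15,v17,v3) [--+] → (0.560456, -0.560456, 1.3024)–(0, -0.792584, 1.3024)  len=0.6066
  (v17,v2,v3) [--+] → (0.792584, 0, 1.3024)–(0.560456, -0.560456, 1.3024)  len=0.6066

Chained into 1 loop(s):
  loop 1: 8 segments, perimeter = 4.8530
Total perimeter = 4.853

loops=1 perimeter=4.853


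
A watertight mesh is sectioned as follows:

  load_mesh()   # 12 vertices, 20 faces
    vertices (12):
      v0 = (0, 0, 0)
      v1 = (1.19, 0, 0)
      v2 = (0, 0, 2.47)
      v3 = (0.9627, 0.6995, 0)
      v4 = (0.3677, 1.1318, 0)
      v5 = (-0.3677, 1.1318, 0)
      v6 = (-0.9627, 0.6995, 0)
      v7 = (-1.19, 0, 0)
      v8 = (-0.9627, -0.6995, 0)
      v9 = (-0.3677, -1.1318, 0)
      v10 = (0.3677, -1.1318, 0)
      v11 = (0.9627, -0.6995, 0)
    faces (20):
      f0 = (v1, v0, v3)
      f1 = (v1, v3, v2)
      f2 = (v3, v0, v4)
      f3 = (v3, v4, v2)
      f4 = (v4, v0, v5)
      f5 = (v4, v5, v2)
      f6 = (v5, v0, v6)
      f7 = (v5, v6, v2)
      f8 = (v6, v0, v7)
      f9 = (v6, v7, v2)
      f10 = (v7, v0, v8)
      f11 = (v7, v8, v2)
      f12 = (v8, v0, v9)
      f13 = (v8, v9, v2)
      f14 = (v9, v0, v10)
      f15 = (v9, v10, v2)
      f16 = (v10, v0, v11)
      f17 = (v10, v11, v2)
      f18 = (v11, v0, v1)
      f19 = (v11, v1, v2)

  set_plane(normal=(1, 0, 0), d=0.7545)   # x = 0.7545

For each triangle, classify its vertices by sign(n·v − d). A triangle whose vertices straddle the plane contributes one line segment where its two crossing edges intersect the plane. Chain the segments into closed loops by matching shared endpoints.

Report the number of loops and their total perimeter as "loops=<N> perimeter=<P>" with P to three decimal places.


Straddling triangles (8 of 20):
  (v1,v0,v3) [+-+] → (0.7545, 0, 0)–(0.7545, 0.548221, 0)  len=0.5482
  (v1,v3,v2) [++-] → (0.7545, 0.548221, 0.534179)–(0.7545, 0, 0.903937)  len=0.6613
  (v3,v0,v4) [+--] → (0.7545, 0.548221, 0)–(0.7545, 0.850769, 0)  len=0.3025
  (v3,v4,v2) [+--] → (0.7545, 0.850769, 0)–(0.7545, 0.548221, 0.534179)  len=0.6139
  (v10,v0,v11) [--+] → (0.7545, -0.548221, 0)–(0.7545, -0.850769, 0)  len=0.3025
  (v10,v11,v2) [-+-] → (0.7545, -0.850769, 0)–(0.7545, -0.548221, 0.534179)  len=0.6139
  (v11,v0,v1) [+-+] → (0.7545, -0.548221, 0)–(0.7545, 0, 0)  len=0.5482
  (v11,v1,v2) [++-] → (0.7545, 0, 0.903937)–(0.7545, -0.548221, 0.534179)  len=0.6613

Chained into 1 loop(s):
  loop 1: 8 segments, perimeter = 4.2519
Total perimeter = 4.252

loops=1 perimeter=4.252


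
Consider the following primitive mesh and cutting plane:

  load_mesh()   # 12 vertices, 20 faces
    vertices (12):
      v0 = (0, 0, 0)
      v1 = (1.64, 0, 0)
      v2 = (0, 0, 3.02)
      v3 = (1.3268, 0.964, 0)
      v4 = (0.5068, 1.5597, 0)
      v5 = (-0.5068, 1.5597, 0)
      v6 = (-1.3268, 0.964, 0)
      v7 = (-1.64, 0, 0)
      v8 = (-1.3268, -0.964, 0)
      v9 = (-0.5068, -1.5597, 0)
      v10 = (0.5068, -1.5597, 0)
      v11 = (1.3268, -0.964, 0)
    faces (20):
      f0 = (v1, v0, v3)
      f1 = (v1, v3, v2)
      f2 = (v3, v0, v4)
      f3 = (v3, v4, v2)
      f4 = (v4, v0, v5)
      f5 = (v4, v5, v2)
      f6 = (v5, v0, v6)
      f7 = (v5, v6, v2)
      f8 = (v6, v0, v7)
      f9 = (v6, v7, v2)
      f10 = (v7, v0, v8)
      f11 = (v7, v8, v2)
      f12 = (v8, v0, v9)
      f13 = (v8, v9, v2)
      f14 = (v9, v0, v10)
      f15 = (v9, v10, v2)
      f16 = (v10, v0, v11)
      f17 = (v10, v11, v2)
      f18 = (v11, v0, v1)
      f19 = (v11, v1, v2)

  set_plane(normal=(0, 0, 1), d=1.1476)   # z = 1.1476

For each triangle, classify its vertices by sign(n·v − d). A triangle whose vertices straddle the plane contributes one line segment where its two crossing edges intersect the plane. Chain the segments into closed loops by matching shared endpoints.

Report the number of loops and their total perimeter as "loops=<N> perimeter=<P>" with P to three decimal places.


loops=1 perimeter=6.284

Straddling triangles (10 of 20):
  (v1,v3,v2) [--+] → (0.822616, 0.59768, 1.1476)–(1.0168, 0, 1.1476)  len=0.6284
  (v3,v4,v2) [--+] → (0.314216, 0.967014, 1.1476)–(0.822616, 0.59768, 1.1476)  len=0.6284
  (v4,v5,v2) [--+] → (-0.314216, 0.967014, 1.1476)–(0.314216, 0.967014, 1.1476)  len=0.6284
  (v5,v6,v2) [--+] → (-0.822616, 0.59768, 1.1476)–(-0.314216, 0.967014, 1.1476)  len=0.6284
  (v6,v7,v2) [--+] → (-1.0168, 0, 1.1476)–(-0.822616, 0.59768, 1.1476)  len=0.6284
  (v7,v8,v2) [--+] → (-0.822616, -0.59768, 1.1476)–(-1.0168, 0, 1.1476)  len=0.6284
  (v8,v9,v2) [--+] → (-0.314216, -0.967014, 1.1476)–(-0.822616, -0.59768, 1.1476)  len=0.6284
  (v9,v10,v2) [--+] → (0.314216, -0.967014, 1.1476)–(-0.314216, -0.967014, 1.1476)  len=0.6284
  (v10,v11,v2) [--+] → (0.822616, -0.59768, 1.1476)–(0.314216, -0.967014, 1.1476)  len=0.6284
  (v11,v1,v2) [--+] → (1.0168, 0, 1.1476)–(0.822616, -0.59768, 1.1476)  len=0.6284

Chained into 1 loop(s):
  loop 1: 10 segments, perimeter = 6.2842
Total perimeter = 6.284


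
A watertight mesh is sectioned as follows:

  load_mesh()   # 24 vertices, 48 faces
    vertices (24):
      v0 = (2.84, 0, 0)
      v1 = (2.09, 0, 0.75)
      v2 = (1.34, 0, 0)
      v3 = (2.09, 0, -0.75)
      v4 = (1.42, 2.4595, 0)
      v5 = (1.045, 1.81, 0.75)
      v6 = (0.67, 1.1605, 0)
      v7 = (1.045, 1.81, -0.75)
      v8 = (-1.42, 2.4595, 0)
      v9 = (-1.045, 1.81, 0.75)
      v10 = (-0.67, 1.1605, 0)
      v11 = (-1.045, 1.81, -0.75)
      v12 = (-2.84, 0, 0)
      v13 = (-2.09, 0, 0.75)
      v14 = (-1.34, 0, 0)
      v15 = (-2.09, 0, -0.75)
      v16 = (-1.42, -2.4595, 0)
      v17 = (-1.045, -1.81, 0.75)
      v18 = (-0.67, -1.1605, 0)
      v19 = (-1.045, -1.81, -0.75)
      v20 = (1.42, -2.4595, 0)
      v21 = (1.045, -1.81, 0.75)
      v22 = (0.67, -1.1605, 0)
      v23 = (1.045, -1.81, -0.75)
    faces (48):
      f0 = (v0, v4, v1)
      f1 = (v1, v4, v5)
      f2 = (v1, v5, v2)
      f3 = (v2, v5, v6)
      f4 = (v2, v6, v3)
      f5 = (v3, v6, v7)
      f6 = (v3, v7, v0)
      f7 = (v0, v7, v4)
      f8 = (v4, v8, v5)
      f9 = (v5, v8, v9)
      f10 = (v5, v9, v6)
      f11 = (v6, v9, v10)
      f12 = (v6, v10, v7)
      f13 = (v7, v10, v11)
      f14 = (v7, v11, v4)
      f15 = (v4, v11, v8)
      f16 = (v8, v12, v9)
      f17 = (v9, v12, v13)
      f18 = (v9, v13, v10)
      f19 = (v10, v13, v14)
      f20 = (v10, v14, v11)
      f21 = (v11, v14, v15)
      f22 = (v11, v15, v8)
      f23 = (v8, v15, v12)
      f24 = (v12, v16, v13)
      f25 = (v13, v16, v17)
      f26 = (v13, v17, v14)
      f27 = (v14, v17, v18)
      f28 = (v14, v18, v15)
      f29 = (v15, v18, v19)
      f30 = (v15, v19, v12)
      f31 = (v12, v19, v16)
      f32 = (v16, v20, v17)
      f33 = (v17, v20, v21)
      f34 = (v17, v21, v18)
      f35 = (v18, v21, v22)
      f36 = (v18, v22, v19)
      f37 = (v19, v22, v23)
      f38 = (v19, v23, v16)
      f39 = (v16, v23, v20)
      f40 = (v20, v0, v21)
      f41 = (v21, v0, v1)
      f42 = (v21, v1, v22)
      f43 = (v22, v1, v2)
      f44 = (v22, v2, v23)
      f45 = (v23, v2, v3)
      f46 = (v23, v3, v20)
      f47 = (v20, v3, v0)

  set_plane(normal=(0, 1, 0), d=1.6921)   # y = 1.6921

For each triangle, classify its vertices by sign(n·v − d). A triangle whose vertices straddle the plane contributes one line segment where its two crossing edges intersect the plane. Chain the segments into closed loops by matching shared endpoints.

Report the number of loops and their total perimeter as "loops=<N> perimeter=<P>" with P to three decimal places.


Straddling triangles (18 of 48):
  (v0,v4,v1) [-+-] → (1.86306, 1.6921, 0)–(1.62905, 1.6921, 0.234011)  len=0.3309
  (v1,v4,v5) [-++] → (1.62905, 1.6921, 0.234011)–(1.11307, 1.6921, 0.75)  len=0.7297
  (v1,v5,v2) [-+-] → (1.11307, 1.6921, 0.75)–(1.06422, 1.6921, 0.701146)  len=0.0691
  (v2,v5,v6) [-+-] → (1.06422, 1.6921, 0.701146)–(0.976928, 1.6921, 0.613857)  len=0.1234
  (v3,v6,v7) [--+] → (0.976928, 1.6921, -0.613857)–(1.11307, 1.6921, -0.75)  len=0.1925
  (v3,v7,v0) [-+-] → (1.11307, 1.6921, -0.75)–(1.16192, 1.6921, -0.701146)  len=0.0691
  (v0,v7,v4) [-++] → (1.16192, 1.6921, -0.701146)–(1.86306, 1.6921, 0)  len=0.9916
  (v5,v9,v6) [++-] → (-0.733686, 1.6921, 0.613857)–(0.976928, 1.6921, 0.613857)  len=1.7106
  (v6,v9,v10) [-+-] → (-0.733686, 1.6921, 0.613857)–(-0.976928, 1.6921, 0.613857)  len=0.2432
  (v6,v10,v7) [--+] → (0.733686, 1.6921, -0.613857)–(0.976928, 1.6921, -0.613857)  len=0.2432
  (v7,v10,v11) [+-+] → (0.733686, 1.6921, -0.613857)–(-0.976928, 1.6921, -0.613857)  len=1.7106
  (v8,v12,v9) [+-+] → (-1.86306, 1.6921, 0)–(-1.16192, 1.6921, 0.701146)  len=0.9916
  (v9,v12,v13) [+--] → (-1.16192, 1.6921, 0.701146)–(-1.11307, 1.6921, 0.75)  len=0.0691
  (v9,v13,v10) [+--] → (-1.11307, 1.6921, 0.75)–(-0.976928, 1.6921, 0.613857)  len=0.1925
  (v10,v14,v11) [--+] → (-1.06422, 1.6921, -0.701146)–(-0.976928, 1.6921, -0.613857)  len=0.1234
  (v11,v14,v15) [+--] → (-1.06422, 1.6921, -0.701146)–(-1.11307, 1.6921, -0.75)  len=0.0691
  (v11,v15,v8) [+-+] → (-1.11307, 1.6921, -0.75)–(-1.62905, 1.6921, -0.234011)  len=0.7297
  (v8,v15,v12) [+--] → (-1.62905, 1.6921, -0.234011)–(-1.86306, 1.6921, 0)  len=0.3309

Chained into 1 loop(s):
  loop 1: 18 segments, perimeter = 8.9205
Total perimeter = 8.920

loops=1 perimeter=8.920
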